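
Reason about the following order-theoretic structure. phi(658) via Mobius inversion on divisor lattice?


phi(n) = n * prod_{p|n} (1 - 1/p).
Prime divisors of 658: [2, 7, 47]
phi(658) = 658 * (1 - 1/2) * (1 - 1/7) * (1 - 1/47)
phi(658) = 276


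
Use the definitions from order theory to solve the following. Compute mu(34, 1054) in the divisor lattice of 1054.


In a divisor lattice, mu(a,b) = mu(b/a) where mu is the classical Mobius function.
b/a = 1054/34 = 31
Prime factorization of 31: primes [31]
31 is squarefree with 1 prime factor(s), so mu(31) = (-1)^1 = -1


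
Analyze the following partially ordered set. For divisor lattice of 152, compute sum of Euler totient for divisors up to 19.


Divisors of 152 up to 19: [1, 2, 4, 8, 19]
phi values: [1, 1, 2, 4, 18]
Sum = 26


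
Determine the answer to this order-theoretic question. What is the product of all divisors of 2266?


Divisors of 2266: [1, 2, 11, 22, 103, 206, 1133, 2266]
Product = n^(d(n)/2) = 2266^(8/2)
Product = 26365719179536


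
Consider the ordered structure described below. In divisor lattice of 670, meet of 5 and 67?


In a divisor lattice, meet = gcd (greatest common divisor).
By Euclidean algorithm or factoring: gcd(5,67) = 1


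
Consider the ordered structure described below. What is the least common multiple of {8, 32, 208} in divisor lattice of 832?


In a divisor lattice, join = lcm (least common multiple).
Compute lcm iteratively: start with first element, then lcm(current, next).
Elements: [8, 32, 208]
lcm(8,32) = 32
lcm(32,208) = 416
Final lcm = 416


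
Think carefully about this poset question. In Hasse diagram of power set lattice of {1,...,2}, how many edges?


A cover relation a -< b holds when a < b with no c strictly between.
Cover relations:
  {} -< {1}
  {} -< {2}
  {1} -< {1,2}
  {2} -< {1,2}
Total: 4


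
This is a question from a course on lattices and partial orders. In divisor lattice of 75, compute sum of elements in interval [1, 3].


Interval [1,3] in divisors of 75: [1, 3]
Sum = 4


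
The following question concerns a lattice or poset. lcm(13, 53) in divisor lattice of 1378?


Join=lcm.
gcd(13,53)=1
lcm=689


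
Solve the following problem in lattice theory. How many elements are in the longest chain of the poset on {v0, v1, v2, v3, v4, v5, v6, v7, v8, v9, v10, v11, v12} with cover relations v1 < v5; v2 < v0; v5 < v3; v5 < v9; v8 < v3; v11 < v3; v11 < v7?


A chain is a totally ordered subset; we count the number of elements in a maximum chain.
Compute, for each element x, the size of the longest chain ending at x:
  v1: 1
  v2: 1
  v4: 1
  v6: 1
  v8: 1
  v10: 1
  ...
A maximum chain: v1 < v5 < v3
Number of elements in the longest chain: 3


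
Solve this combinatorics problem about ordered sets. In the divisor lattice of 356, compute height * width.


Height = length of longest chain minus 1; width = size of largest antichain.
A maximum chain: 1 | 89 | 178 | 356  (height 3).
A maximum antichain: {2, 89}  (width 2).
Product = 3 * 2 = 6


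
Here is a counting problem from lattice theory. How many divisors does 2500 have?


Divisors of 2500: [1, 2, 4, 5, 10, 20, 25, 50, 100, 125, 250, 500, 625, 1250, 2500]
Count: 15


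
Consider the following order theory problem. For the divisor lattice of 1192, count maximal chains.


A maximal chain goes from the minimum element to a maximal element via cover relations.
Counting all min-to-max paths in the cover graph.
Total maximal chains: 4


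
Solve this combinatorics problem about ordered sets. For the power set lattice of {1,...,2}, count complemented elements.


An element a is complemented if some b has a meet b = bottom, a join b = top.
every subset A has complement S\A, so all elements are complemented.
Complemented elements: {}, {1}, {2}, {1,2}
Count: 4


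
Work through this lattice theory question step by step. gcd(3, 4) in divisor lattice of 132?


Meet=gcd.
gcd(3,4)=1


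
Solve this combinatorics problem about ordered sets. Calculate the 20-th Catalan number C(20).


C(n) = C(2n, n) / (n+1).
C(40, 20) = 137846528820
C(20) = 137846528820 / 21 = 6564120420


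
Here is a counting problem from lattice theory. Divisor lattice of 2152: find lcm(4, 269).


In a divisor lattice, join = lcm (least common multiple).
gcd(4,269) = 1
lcm(4,269) = 4*269/gcd = 1076/1 = 1076


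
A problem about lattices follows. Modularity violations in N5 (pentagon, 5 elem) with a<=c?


Modular law: if a <= c then a v (b ^ c) = (a v b) ^ c.
Check all triples (a,b,c) with a <= c among 5 elements.
  e.g. a=a, b=c, c=b: lhs=a != rhs=b
Total violating triples: 1


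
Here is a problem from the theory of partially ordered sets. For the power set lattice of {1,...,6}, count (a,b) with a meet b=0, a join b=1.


Complement pair (a,b): a meet b = bottom, a join b = top.
Here: A intersect B = {} and A union B = {1,...,6}.
Pairs found: ({},{1,2,3,4,5,6}), ({1},{2,3,4,5,6}), ({2},{1,3,4,5,6}), ({3},{1,2,4,5,6}), ... (60 more)
Total ordered pairs: 64


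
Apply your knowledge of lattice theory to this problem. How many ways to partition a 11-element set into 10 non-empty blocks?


S(n,k) = k*S(n-1,k) + S(n-1,k-1).
S(10,10) = 1, S(10,9) = 45
S(11,10) = 10*1 + 45 = 10 + 45
S(11,10) = 55


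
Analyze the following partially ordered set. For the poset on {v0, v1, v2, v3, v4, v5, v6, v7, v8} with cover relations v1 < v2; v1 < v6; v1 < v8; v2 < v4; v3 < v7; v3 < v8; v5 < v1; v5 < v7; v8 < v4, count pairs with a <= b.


The order relation is {(a,b) : a <= b}, reflexive so it includes (a,a).
Examples: (v0,v0), (v1,v1), (v1,v2), (v1,v4), (v1,v6), ...
Total ordered pairs: 24


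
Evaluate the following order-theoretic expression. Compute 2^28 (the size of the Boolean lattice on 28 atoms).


Power set = 2^n.
2^28 = 268435456


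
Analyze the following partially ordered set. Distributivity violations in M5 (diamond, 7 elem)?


Distributive law: a ^ (b v c) = (a ^ b) v (a ^ c).
Check all 7^3 = 343 ordered triples (a,b,c).
  e.g. a=a1, b=a2, c=a3: lhs=a1 != rhs=0
  e.g. a=a1, b=a2, c=a4: lhs=a1 != rhs=0
Total violating triples: 60


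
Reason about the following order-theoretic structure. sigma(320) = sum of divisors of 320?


sigma(n) = sum of divisors.
Divisors of 320: [1, 2, 4, 5, 8, 10, 16, 20, 32, 40, 64, 80, 160, 320]
Sum = 762


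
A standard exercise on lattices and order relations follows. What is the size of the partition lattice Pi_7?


B(n) = number of set partitions of an n-element set.
B(n) satisfies the recurrence: B(n+1) = sum_k C(n,k)*B(k).
B(7) = 877


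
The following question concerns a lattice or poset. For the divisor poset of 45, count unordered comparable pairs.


A comparable pair {a,b} has a < b or b < a in the order.
Count unordered pairs where one element is strictly below the other.
Examples: {1,3}, {1,5}, {1,9}, {1,15}, ...
Total comparable pairs: 12


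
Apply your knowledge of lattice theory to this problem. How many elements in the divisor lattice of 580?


Divisors of 580: [1, 2, 4, 5, 10, 20, 29, 58, 116, 145, 290, 580]
Count: 12


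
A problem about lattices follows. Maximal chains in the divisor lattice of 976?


A maximal chain goes from the minimum element to a maximal element via cover relations.
Counting all min-to-max paths in the cover graph.
Total maximal chains: 5


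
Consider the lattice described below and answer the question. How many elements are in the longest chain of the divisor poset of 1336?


A chain is a totally ordered subset; we count the number of elements in a maximum chain.
Compute, for each element x, the size of the longest chain ending at x:
  1: 1
  2: 2
  167: 2
  4: 3
  8: 4
  334: 3
  ...
A maximum chain: 1 < 2 < 4 < 8 < 1336
Number of elements in the longest chain: 5


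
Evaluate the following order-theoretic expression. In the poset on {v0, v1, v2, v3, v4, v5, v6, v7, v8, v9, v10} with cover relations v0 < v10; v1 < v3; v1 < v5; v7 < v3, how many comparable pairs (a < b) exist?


A comparable pair {a,b} has a < b or b < a in the order.
Count unordered pairs where one element is strictly below the other.
Examples: {v0,v10}, {v1,v3}, {v1,v5}, {v3,v7}
Total comparable pairs: 4


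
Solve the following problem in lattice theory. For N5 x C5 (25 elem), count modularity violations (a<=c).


Modular law: if a <= c then a v (b ^ c) = (a v b) ^ c.
Check all triples (a,b,c) with a <= c among 25 elements.
  e.g. a=(a,0), b=(c,0), c=(b,0): lhs=(a,0) != rhs=(b,0)
  e.g. a=(a,0), b=(c,1), c=(b,0): lhs=(a,0) != rhs=(b,0)
Total violating triples: 75


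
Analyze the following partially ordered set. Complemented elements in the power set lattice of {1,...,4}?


An element a is complemented if some b has a meet b = bottom, a join b = top.
every subset A has complement S\A, so all elements are complemented.
Complemented elements: {}, {1}, {2}, {3}, {4}, {1,2}, ... (10 more)
Count: 16


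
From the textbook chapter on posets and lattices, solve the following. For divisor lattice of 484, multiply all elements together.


Divisors of 484: [1, 2, 4, 11, 22, 44, 121, 242, 484]
Product = n^(d(n)/2) = 484^(9/2)
Product = 1207269217792


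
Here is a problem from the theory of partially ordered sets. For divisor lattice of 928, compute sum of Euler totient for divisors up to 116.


Divisors of 928 up to 116: [1, 2, 4, 8, 16, 29, 32, 58, 116]
phi values: [1, 1, 2, 4, 8, 28, 16, 28, 56]
Sum = 144


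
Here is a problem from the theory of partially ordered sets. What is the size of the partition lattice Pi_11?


B(n) = number of set partitions of an n-element set.
B(n) satisfies the recurrence: B(n+1) = sum_k C(n,k)*B(k).
B(11) = 678570


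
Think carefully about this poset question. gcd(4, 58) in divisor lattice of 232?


Meet=gcd.
gcd(4,58)=2


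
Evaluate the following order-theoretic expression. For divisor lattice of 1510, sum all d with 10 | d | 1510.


Interval [10,1510] in divisors of 1510: [10, 1510]
Sum = 1520


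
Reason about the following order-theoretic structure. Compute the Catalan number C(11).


C(n) = C(2n, n) / (n+1).
C(22, 11) = 705432
C(11) = 705432 / 12 = 58786


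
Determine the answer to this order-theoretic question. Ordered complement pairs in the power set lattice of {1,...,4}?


Complement pair (a,b): a meet b = bottom, a join b = top.
Here: A intersect B = {} and A union B = {1,...,4}.
Pairs found: ({},{1,2,3,4}), ({1},{2,3,4}), ({2},{1,3,4}), ({3},{1,2,4}), ... (12 more)
Total ordered pairs: 16


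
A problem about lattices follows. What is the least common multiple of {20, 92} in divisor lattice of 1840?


In a divisor lattice, join = lcm (least common multiple).
Compute lcm iteratively: start with first element, then lcm(current, next).
Elements: [20, 92]
lcm(20,92) = 460
Final lcm = 460


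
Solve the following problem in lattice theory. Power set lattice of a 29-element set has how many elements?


Power set = 2^n.
2^29 = 536870912


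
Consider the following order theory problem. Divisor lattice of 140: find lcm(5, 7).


In a divisor lattice, join = lcm (least common multiple).
gcd(5,7) = 1
lcm(5,7) = 5*7/gcd = 35/1 = 35


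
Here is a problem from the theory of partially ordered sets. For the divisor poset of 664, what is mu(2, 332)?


In a divisor lattice, mu(a,b) = mu(b/a) where mu is the classical Mobius function.
b/a = 332/2 = 166
Prime factorization of 166: primes [2, 83]
166 is squarefree with 2 prime factor(s), so mu(166) = (-1)^2 = 1


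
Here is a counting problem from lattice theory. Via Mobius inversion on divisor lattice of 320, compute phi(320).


phi(n) = n * prod_{p|n} (1 - 1/p).
Prime divisors of 320: [2, 5]
phi(320) = 320 * (1 - 1/2) * (1 - 1/5)
phi(320) = 128


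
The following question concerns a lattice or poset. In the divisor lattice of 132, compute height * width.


Height = length of longest chain minus 1; width = size of largest antichain.
A maximum chain: 1 | 11 | 33 | 66 | 132  (height 4).
A maximum antichain: {4, 6, 22, 33}  (width 4).
Product = 4 * 4 = 16


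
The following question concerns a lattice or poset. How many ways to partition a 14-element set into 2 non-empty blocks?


S(n,k) = k*S(n-1,k) + S(n-1,k-1).
S(13,2) = 4095, S(13,1) = 1
S(14,2) = 2*4095 + 1 = 8190 + 1
S(14,2) = 8191


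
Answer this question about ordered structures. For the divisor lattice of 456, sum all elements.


sigma(n) = sum of divisors.
Divisors of 456: [1, 2, 3, 4, 6, 8, 12, 19, 24, 38, 57, 76, 114, 152, 228, 456]
Sum = 1200


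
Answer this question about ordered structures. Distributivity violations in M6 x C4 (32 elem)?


Distributive law: a ^ (b v c) = (a ^ b) v (a ^ c).
Check all 32^3 = 32768 ordered triples (a,b,c).
  e.g. a=(a1,0), b=(a2,0), c=(a3,0): lhs=(a1,0) != rhs=(0,0)
  e.g. a=(a1,0), b=(a2,0), c=(a3,1): lhs=(a1,0) != rhs=(0,0)
Total violating triples: 7680


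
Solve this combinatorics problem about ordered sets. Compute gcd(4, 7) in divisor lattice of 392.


In a divisor lattice, meet = gcd (greatest common divisor).
By Euclidean algorithm or factoring: gcd(4,7) = 1


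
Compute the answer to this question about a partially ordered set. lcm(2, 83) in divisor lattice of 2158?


Join=lcm.
gcd(2,83)=1
lcm=166


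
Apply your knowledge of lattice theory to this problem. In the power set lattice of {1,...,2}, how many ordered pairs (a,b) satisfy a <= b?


The order relation is {(a,b) : a <= b}, reflexive so it includes (a,a).
Examples: ({},{}), ({},{1,2}), ({},{1}), ({},{2}), ({1,2},{1,2}), ...
Total ordered pairs: 9


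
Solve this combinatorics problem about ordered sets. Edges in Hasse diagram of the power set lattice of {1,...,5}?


A cover relation a -< b holds when a < b with no c strictly between.
Cover relations:
  {} -< {1}
  {} -< {2}
  {} -< {3}
  {} -< {4}
  {} -< {5}
  {1} -< {1,2}
  {1} -< {1,3}
  {1} -< {1,4}
  ...72 more
Total: 80


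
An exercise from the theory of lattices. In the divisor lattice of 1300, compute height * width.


Height = length of longest chain minus 1; width = size of largest antichain.
A maximum chain: 1 | 13 | 65 | 325 | 650 | 1300  (height 5).
A maximum antichain: {4, 10, 25, 26, 65}  (width 5).
Product = 5 * 5 = 25


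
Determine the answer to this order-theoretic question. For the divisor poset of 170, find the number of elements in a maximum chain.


A chain is a totally ordered subset; we count the number of elements in a maximum chain.
Compute, for each element x, the size of the longest chain ending at x:
  1: 1
  2: 2
  5: 2
  17: 2
  10: 3
  34: 3
  ...
A maximum chain: 1 < 2 < 10 < 170
Number of elements in the longest chain: 4


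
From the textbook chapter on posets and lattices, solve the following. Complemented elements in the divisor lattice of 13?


An element a is complemented if some b has a meet b = bottom, a join b = top.
a is complemented iff gcd(a, n/a)=1, i.e. a is a unitary divisor of 13.
Complemented elements: 1, 13
Count: 2


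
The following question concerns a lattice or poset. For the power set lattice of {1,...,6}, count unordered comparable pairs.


A comparable pair {a,b} has a < b or b < a in the order.
Count unordered pairs where one element is strictly below the other.
Examples: {{},{1}}, {{},{2}}, {{},{3}}, {{},{4}}, ...
Total comparable pairs: 665


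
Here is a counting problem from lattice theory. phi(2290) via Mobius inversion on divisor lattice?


phi(n) = n * prod_{p|n} (1 - 1/p).
Prime divisors of 2290: [2, 5, 229]
phi(2290) = 2290 * (1 - 1/2) * (1 - 1/5) * (1 - 1/229)
phi(2290) = 912


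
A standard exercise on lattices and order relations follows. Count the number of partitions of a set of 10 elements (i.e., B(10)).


B(n) = number of set partitions of an n-element set.
B(n) satisfies the recurrence: B(n+1) = sum_k C(n,k)*B(k).
B(10) = 115975


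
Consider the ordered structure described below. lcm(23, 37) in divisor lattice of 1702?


Join=lcm.
gcd(23,37)=1
lcm=851


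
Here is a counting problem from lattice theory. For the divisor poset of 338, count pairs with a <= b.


The order relation is {(a,b) : a <= b}, reflexive so it includes (a,a).
Examples: (1,1), (1,13), (1,169), (1,2), (1,26), ...
Total ordered pairs: 18


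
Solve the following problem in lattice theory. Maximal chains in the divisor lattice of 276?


A maximal chain goes from the minimum element to a maximal element via cover relations.
Counting all min-to-max paths in the cover graph.
Total maximal chains: 12


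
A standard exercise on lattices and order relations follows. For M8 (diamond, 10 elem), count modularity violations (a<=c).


Modular law: if a <= c then a v (b ^ c) = (a v b) ^ c.
Check all triples (a,b,c) with a <= c among 10 elements.
This lattice is modular (diamonds M_m and their chain-products are modular).
Total violating triples: 0


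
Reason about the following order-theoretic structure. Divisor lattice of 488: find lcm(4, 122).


In a divisor lattice, join = lcm (least common multiple).
gcd(4,122) = 2
lcm(4,122) = 4*122/gcd = 488/2 = 244


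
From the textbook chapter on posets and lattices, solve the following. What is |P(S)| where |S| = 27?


Power set = 2^n.
2^27 = 134217728


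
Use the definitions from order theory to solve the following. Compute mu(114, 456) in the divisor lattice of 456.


In a divisor lattice, mu(a,b) = mu(b/a) where mu is the classical Mobius function.
b/a = 456/114 = 4
Prime factorization of 4: primes [2]
4 is not squarefree, so mu(4) = 0


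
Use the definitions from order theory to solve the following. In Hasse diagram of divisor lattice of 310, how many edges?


A cover relation a -< b holds when a < b with no c strictly between.
Cover relations:
  1 -< 2
  1 -< 5
  1 -< 31
  2 -< 10
  2 -< 62
  5 -< 10
  5 -< 155
  10 -< 310
  ...4 more
Total: 12


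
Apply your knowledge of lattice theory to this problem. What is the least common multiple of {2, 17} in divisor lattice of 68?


In a divisor lattice, join = lcm (least common multiple).
Compute lcm iteratively: start with first element, then lcm(current, next).
Elements: [2, 17]
lcm(2,17) = 34
Final lcm = 34


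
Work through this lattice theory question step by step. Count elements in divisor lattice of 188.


Divisors of 188: [1, 2, 4, 47, 94, 188]
Count: 6


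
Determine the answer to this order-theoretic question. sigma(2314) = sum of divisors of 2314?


sigma(n) = sum of divisors.
Divisors of 2314: [1, 2, 13, 26, 89, 178, 1157, 2314]
Sum = 3780


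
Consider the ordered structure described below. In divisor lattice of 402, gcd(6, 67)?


Meet=gcd.
gcd(6,67)=1


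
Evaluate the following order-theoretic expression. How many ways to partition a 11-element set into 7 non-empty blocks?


S(n,k) = k*S(n-1,k) + S(n-1,k-1).
S(10,7) = 5880, S(10,6) = 22827
S(11,7) = 7*5880 + 22827 = 41160 + 22827
S(11,7) = 63987


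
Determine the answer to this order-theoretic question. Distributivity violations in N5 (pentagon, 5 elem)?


Distributive law: a ^ (b v c) = (a ^ b) v (a ^ c).
Check all 5^3 = 125 ordered triples (a,b,c).
  e.g. a=b, b=a, c=c: lhs=b != rhs=a
  e.g. a=b, b=c, c=a: lhs=b != rhs=a
Total violating triples: 2


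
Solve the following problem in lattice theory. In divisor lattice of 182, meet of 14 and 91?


In a divisor lattice, meet = gcd (greatest common divisor).
By Euclidean algorithm or factoring: gcd(14,91) = 7


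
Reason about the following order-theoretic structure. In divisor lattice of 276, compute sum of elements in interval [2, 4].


Interval [2,4] in divisors of 276: [2, 4]
Sum = 6


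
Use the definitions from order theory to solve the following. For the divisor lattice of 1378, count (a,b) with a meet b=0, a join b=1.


Complement pair (a,b): a meet b = bottom, a join b = top.
Here: gcd(a,b)=1 and lcm(a,b)=1378, i.e. a*b=1378 with a,b coprime.
Pairs found: (1,1378), (2,689), (13,106), (26,53), ... (4 more)
Total ordered pairs: 8


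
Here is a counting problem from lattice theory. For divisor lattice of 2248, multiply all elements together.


Divisors of 2248: [1, 2, 4, 8, 281, 562, 1124, 2248]
Product = n^(d(n)/2) = 2248^(8/2)
Product = 25537902678016


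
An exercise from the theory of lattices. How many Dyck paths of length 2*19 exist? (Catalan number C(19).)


C(n) = C(2n, n) / (n+1).
C(38, 19) = 35345263800
C(19) = 35345263800 / 20 = 1767263190


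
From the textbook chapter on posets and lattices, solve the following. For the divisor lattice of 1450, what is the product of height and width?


Height = length of longest chain minus 1; width = size of largest antichain.
A maximum chain: 1 | 29 | 145 | 725 | 1450  (height 4).
A maximum antichain: {10, 25, 58, 145}  (width 4).
Product = 4 * 4 = 16


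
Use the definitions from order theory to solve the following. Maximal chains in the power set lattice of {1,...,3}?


A maximal chain goes from the minimum element to a maximal element via cover relations.
Counting all min-to-max paths in the cover graph.
Total maximal chains: 6


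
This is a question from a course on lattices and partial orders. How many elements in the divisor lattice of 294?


Divisors of 294: [1, 2, 3, 6, 7, 14, 21, 42, 49, 98, 147, 294]
Count: 12


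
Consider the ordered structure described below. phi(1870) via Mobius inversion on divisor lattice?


phi(n) = n * prod_{p|n} (1 - 1/p).
Prime divisors of 1870: [2, 5, 11, 17]
phi(1870) = 1870 * (1 - 1/2) * (1 - 1/5) * (1 - 1/11) * (1 - 1/17)
phi(1870) = 640


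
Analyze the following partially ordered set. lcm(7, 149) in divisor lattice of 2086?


Join=lcm.
gcd(7,149)=1
lcm=1043


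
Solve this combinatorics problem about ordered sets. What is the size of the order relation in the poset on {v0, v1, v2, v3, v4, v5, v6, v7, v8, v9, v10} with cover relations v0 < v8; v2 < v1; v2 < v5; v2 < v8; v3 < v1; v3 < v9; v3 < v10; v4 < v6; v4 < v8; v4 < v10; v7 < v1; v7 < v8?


The order relation is {(a,b) : a <= b}, reflexive so it includes (a,a).
Examples: (v0,v0), (v0,v8), (v1,v1), (v10,v10), (v2,v1), ...
Total ordered pairs: 23


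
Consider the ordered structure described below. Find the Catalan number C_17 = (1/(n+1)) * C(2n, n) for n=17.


C(n) = C(2n, n) / (n+1).
C(34, 17) = 2333606220
C(17) = 2333606220 / 18 = 129644790


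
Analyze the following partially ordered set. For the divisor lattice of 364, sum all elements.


sigma(n) = sum of divisors.
Divisors of 364: [1, 2, 4, 7, 13, 14, 26, 28, 52, 91, 182, 364]
Sum = 784


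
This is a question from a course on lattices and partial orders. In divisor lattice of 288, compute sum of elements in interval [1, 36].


Interval [1,36] in divisors of 288: [1, 2, 3, 4, 6, 9, 12, 18, 36]
Sum = 91


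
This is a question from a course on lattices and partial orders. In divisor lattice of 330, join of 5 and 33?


In a divisor lattice, join = lcm (least common multiple).
gcd(5,33) = 1
lcm(5,33) = 5*33/gcd = 165/1 = 165


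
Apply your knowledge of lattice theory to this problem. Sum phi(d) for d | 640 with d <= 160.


Divisors of 640 up to 160: [1, 2, 4, 5, 8, 10, 16, 20, 32, 40, 64, 80, 128, 160]
phi values: [1, 1, 2, 4, 4, 4, 8, 8, 16, 16, 32, 32, 64, 64]
Sum = 256


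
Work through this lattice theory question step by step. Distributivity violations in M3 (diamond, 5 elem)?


Distributive law: a ^ (b v c) = (a ^ b) v (a ^ c).
Check all 5^3 = 125 ordered triples (a,b,c).
  e.g. a=a1, b=a2, c=a3: lhs=a1 != rhs=0
  e.g. a=a1, b=a3, c=a2: lhs=a1 != rhs=0
Total violating triples: 6


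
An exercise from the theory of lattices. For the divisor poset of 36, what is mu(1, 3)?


In a divisor lattice, mu(a,b) = mu(b/a) where mu is the classical Mobius function.
b/a = 3/1 = 3
Prime factorization of 3: primes [3]
3 is squarefree with 1 prime factor(s), so mu(3) = (-1)^1 = -1


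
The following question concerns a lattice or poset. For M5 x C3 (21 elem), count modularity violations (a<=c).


Modular law: if a <= c then a v (b ^ c) = (a v b) ^ c.
Check all triples (a,b,c) with a <= c among 21 elements.
This lattice is modular (diamonds M_m and their chain-products are modular).
Total violating triples: 0


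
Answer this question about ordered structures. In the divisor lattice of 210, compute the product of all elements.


Divisors of 210: [1, 2, 3, 5, 6, 7, 10, 14, 15, 21, 30, 35, 42, 70, 105, 210]
Product = n^(d(n)/2) = 210^(16/2)
Product = 3782285936100000000


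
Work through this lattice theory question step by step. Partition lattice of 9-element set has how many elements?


B(n) = number of set partitions of an n-element set.
B(n) satisfies the recurrence: B(n+1) = sum_k C(n,k)*B(k).
B(9) = 21147


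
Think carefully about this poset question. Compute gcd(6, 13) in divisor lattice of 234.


In a divisor lattice, meet = gcd (greatest common divisor).
By Euclidean algorithm or factoring: gcd(6,13) = 1


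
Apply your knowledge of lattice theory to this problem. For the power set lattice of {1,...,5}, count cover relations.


A cover relation a -< b holds when a < b with no c strictly between.
Cover relations:
  {} -< {1}
  {} -< {2}
  {} -< {3}
  {} -< {4}
  {} -< {5}
  {1} -< {1,2}
  {1} -< {1,3}
  {1} -< {1,4}
  ...72 more
Total: 80


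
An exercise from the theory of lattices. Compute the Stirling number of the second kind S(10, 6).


S(n,k) = k*S(n-1,k) + S(n-1,k-1).
S(9,6) = 2646, S(9,5) = 6951
S(10,6) = 6*2646 + 6951 = 15876 + 6951
S(10,6) = 22827


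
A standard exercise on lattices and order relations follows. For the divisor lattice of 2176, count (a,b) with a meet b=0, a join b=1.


Complement pair (a,b): a meet b = bottom, a join b = top.
Here: gcd(a,b)=1 and lcm(a,b)=2176, i.e. a*b=2176 with a,b coprime.
Pairs found: (1,2176), (17,128), (128,17), (2176,1)
Total ordered pairs: 4


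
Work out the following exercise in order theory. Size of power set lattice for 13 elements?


Power set = 2^n.
2^13 = 8192


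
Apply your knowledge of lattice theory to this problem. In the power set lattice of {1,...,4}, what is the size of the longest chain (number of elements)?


A chain is a totally ordered subset; we count the number of elements in a maximum chain.
Compute, for each element x, the size of the longest chain ending at x:
  {}: 1
  {1}: 2
  {2}: 2
  {3}: 2
  {4}: 2
  {1,2}: 3
  ...
A maximum chain: {} < {1} < {1,2} < {1,2,3} < {1,2,3,4}
Number of elements in the longest chain: 5


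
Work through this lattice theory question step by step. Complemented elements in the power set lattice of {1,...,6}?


An element a is complemented if some b has a meet b = bottom, a join b = top.
every subset A has complement S\A, so all elements are complemented.
Complemented elements: {}, {1}, {2}, {3}, {4}, {5}, ... (58 more)
Count: 64


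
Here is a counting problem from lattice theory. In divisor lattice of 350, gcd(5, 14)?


Meet=gcd.
gcd(5,14)=1


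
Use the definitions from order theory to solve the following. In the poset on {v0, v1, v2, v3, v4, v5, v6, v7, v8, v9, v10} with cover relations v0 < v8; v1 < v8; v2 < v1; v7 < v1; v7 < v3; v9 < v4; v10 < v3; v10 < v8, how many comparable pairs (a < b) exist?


A comparable pair {a,b} has a < b or b < a in the order.
Count unordered pairs where one element is strictly below the other.
Examples: {v0,v8}, {v1,v2}, {v1,v7}, {v1,v8}, ...
Total comparable pairs: 10


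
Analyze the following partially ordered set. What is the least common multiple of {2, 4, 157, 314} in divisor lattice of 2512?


In a divisor lattice, join = lcm (least common multiple).
Compute lcm iteratively: start with first element, then lcm(current, next).
Elements: [2, 4, 157, 314]
lcm(2,4) = 4
lcm(4,157) = 628
lcm(628,314) = 628
Final lcm = 628


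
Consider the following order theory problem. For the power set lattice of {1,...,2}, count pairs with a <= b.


The order relation is {(a,b) : a <= b}, reflexive so it includes (a,a).
Examples: ({},{}), ({},{1,2}), ({},{1}), ({},{2}), ({1,2},{1,2}), ...
Total ordered pairs: 9


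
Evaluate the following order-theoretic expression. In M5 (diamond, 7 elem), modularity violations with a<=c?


Modular law: if a <= c then a v (b ^ c) = (a v b) ^ c.
Check all triples (a,b,c) with a <= c among 7 elements.
This lattice is modular (diamonds M_m and their chain-products are modular).
Total violating triples: 0


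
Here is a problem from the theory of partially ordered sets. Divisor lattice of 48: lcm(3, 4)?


Join=lcm.
gcd(3,4)=1
lcm=12


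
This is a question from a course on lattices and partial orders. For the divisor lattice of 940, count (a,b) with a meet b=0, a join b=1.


Complement pair (a,b): a meet b = bottom, a join b = top.
Here: gcd(a,b)=1 and lcm(a,b)=940, i.e. a*b=940 with a,b coprime.
Pairs found: (1,940), (4,235), (5,188), (20,47), ... (4 more)
Total ordered pairs: 8


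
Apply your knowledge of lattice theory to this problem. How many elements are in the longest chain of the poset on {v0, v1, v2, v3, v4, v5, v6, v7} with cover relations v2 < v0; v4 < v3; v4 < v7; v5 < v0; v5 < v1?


A chain is a totally ordered subset; we count the number of elements in a maximum chain.
Compute, for each element x, the size of the longest chain ending at x:
  v2: 1
  v4: 1
  v5: 1
  v6: 1
  v1: 2
  v3: 2
  ...
A maximum chain: v2 < v0
Number of elements in the longest chain: 2


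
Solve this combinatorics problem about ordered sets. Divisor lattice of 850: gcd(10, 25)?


Meet=gcd.
gcd(10,25)=5


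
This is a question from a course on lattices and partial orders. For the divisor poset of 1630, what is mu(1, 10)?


In a divisor lattice, mu(a,b) = mu(b/a) where mu is the classical Mobius function.
b/a = 10/1 = 10
Prime factorization of 10: primes [2, 5]
10 is squarefree with 2 prime factor(s), so mu(10) = (-1)^2 = 1


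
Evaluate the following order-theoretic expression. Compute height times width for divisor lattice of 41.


Height = length of longest chain minus 1; width = size of largest antichain.
A maximum chain: 1 | 41  (height 1).
A maximum antichain: {1}  (width 1).
Product = 1 * 1 = 1


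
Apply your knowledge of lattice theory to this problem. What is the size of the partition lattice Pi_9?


B(n) = number of set partitions of an n-element set.
B(n) satisfies the recurrence: B(n+1) = sum_k C(n,k)*B(k).
B(9) = 21147


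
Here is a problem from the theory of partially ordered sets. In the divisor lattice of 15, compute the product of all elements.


Divisors of 15: [1, 3, 5, 15]
Product = n^(d(n)/2) = 15^(4/2)
Product = 225


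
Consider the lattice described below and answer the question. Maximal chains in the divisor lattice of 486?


A maximal chain goes from the minimum element to a maximal element via cover relations.
Counting all min-to-max paths in the cover graph.
Total maximal chains: 6


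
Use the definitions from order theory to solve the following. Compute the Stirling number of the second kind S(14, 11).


S(n,k) = k*S(n-1,k) + S(n-1,k-1).
S(13,11) = 2431, S(13,10) = 39325
S(14,11) = 11*2431 + 39325 = 26741 + 39325
S(14,11) = 66066


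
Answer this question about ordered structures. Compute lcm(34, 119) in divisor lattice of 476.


In a divisor lattice, join = lcm (least common multiple).
gcd(34,119) = 17
lcm(34,119) = 34*119/gcd = 4046/17 = 238


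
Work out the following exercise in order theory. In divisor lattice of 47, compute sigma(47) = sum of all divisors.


sigma(n) = sum of divisors.
Divisors of 47: [1, 47]
Sum = 48


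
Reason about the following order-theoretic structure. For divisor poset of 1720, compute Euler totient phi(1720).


phi(n) = n * prod_{p|n} (1 - 1/p).
Prime divisors of 1720: [2, 5, 43]
phi(1720) = 1720 * (1 - 1/2) * (1 - 1/5) * (1 - 1/43)
phi(1720) = 672


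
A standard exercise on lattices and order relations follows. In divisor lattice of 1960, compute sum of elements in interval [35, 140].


Interval [35,140] in divisors of 1960: [35, 70, 140]
Sum = 245


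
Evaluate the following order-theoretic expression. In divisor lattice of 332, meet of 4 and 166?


In a divisor lattice, meet = gcd (greatest common divisor).
By Euclidean algorithm or factoring: gcd(4,166) = 2


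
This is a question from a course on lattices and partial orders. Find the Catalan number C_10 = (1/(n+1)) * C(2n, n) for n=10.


C(n) = C(2n, n) / (n+1).
C(20, 10) = 184756
C(10) = 184756 / 11 = 16796


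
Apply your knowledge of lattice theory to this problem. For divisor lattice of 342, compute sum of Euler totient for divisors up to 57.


Divisors of 342 up to 57: [1, 2, 3, 6, 9, 18, 19, 38, 57]
phi values: [1, 1, 2, 2, 6, 6, 18, 18, 36]
Sum = 90


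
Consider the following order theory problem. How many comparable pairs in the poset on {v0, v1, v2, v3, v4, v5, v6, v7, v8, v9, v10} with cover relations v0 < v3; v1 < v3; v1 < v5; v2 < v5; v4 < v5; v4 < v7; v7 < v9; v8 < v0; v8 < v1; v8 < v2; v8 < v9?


A comparable pair {a,b} has a < b or b < a in the order.
Count unordered pairs where one element is strictly below the other.
Examples: {v0,v3}, {v0,v8}, {v1,v3}, {v1,v5}, ...
Total comparable pairs: 14


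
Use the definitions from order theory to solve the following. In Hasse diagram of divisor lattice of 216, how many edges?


A cover relation a -< b holds when a < b with no c strictly between.
Cover relations:
  1 -< 2
  1 -< 3
  2 -< 4
  2 -< 6
  3 -< 6
  3 -< 9
  4 -< 8
  4 -< 12
  ...16 more
Total: 24


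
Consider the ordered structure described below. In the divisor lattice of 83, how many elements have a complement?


An element a is complemented if some b has a meet b = bottom, a join b = top.
a is complemented iff gcd(a, n/a)=1, i.e. a is a unitary divisor of 83.
Complemented elements: 1, 83
Count: 2


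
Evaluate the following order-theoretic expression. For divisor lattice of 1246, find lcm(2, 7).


In a divisor lattice, join = lcm (least common multiple).
Compute lcm iteratively: start with first element, then lcm(current, next).
Elements: [2, 7]
lcm(2,7) = 14
Final lcm = 14


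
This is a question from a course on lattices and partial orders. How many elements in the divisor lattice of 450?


Divisors of 450: [1, 2, 3, 5, 6, 9, 10, 15, 18, 25, 30, 45, 50, 75, 90, 150, 225, 450]
Count: 18


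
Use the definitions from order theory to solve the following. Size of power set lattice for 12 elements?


Power set = 2^n.
2^12 = 4096


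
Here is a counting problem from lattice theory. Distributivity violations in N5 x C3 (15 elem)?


Distributive law: a ^ (b v c) = (a ^ b) v (a ^ c).
Check all 15^3 = 3375 ordered triples (a,b,c).
  e.g. a=(b,0), b=(a,0), c=(c,0): lhs=(b,0) != rhs=(a,0)
  e.g. a=(b,0), b=(a,0), c=(c,1): lhs=(b,0) != rhs=(a,0)
Total violating triples: 54


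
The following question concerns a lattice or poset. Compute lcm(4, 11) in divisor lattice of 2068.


In a divisor lattice, join = lcm (least common multiple).
gcd(4,11) = 1
lcm(4,11) = 4*11/gcd = 44/1 = 44


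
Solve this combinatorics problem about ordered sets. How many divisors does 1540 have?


Divisors of 1540: [1, 2, 4, 5, 7, 10, 11, 14, 20, 22, 28, 35, 44, 55, 70, 77, 110, 140, 154, 220, 308, 385, 770, 1540]
Count: 24


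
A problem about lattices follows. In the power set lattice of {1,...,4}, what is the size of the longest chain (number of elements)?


A chain is a totally ordered subset; we count the number of elements in a maximum chain.
Compute, for each element x, the size of the longest chain ending at x:
  {}: 1
  {1}: 2
  {2}: 2
  {3}: 2
  {4}: 2
  {1,2}: 3
  ...
A maximum chain: {} < {1} < {1,2} < {1,2,3} < {1,2,3,4}
Number of elements in the longest chain: 5


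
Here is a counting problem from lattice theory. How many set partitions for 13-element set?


B(n) = number of set partitions of an n-element set.
B(n) satisfies the recurrence: B(n+1) = sum_k C(n,k)*B(k).
B(13) = 27644437


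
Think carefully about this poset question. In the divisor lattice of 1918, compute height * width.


Height = length of longest chain minus 1; width = size of largest antichain.
A maximum chain: 1 | 137 | 959 | 1918  (height 3).
A maximum antichain: {2, 7, 137}  (width 3).
Product = 3 * 3 = 9


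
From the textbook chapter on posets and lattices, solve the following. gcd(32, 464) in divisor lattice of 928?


Meet=gcd.
gcd(32,464)=16


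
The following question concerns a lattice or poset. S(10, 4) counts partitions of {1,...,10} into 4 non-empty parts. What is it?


S(n,k) = k*S(n-1,k) + S(n-1,k-1).
S(9,4) = 7770, S(9,3) = 3025
S(10,4) = 4*7770 + 3025 = 31080 + 3025
S(10,4) = 34105


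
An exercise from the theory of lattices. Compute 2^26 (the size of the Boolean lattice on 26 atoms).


Power set = 2^n.
2^26 = 67108864


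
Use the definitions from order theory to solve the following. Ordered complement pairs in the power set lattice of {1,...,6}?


Complement pair (a,b): a meet b = bottom, a join b = top.
Here: A intersect B = {} and A union B = {1,...,6}.
Pairs found: ({},{1,2,3,4,5,6}), ({1},{2,3,4,5,6}), ({2},{1,3,4,5,6}), ({3},{1,2,4,5,6}), ... (60 more)
Total ordered pairs: 64


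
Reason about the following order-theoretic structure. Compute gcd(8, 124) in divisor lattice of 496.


In a divisor lattice, meet = gcd (greatest common divisor).
By Euclidean algorithm or factoring: gcd(8,124) = 4


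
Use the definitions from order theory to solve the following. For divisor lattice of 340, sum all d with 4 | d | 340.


Interval [4,340] in divisors of 340: [4, 20, 68, 340]
Sum = 432


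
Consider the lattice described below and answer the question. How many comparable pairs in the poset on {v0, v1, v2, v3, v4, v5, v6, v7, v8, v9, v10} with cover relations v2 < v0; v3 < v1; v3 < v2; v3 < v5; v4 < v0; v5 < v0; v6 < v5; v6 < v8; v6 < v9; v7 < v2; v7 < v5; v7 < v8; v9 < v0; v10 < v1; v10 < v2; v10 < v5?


A comparable pair {a,b} has a < b or b < a in the order.
Count unordered pairs where one element is strictly below the other.
Examples: {v0,v2}, {v0,v3}, {v0,v4}, {v0,v5}, ...
Total comparable pairs: 20


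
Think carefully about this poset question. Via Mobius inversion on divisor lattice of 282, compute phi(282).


phi(n) = n * prod_{p|n} (1 - 1/p).
Prime divisors of 282: [2, 3, 47]
phi(282) = 282 * (1 - 1/2) * (1 - 1/3) * (1 - 1/47)
phi(282) = 92


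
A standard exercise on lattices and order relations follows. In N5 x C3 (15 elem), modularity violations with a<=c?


Modular law: if a <= c then a v (b ^ c) = (a v b) ^ c.
Check all triples (a,b,c) with a <= c among 15 elements.
  e.g. a=(a,0), b=(c,0), c=(b,0): lhs=(a,0) != rhs=(b,0)
  e.g. a=(a,0), b=(c,1), c=(b,0): lhs=(a,0) != rhs=(b,0)
Total violating triples: 18


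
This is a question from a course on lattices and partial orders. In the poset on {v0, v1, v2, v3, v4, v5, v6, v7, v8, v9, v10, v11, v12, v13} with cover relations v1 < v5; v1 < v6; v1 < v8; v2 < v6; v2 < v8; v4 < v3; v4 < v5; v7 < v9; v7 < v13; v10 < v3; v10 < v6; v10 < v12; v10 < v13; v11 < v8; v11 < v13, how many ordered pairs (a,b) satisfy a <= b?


The order relation is {(a,b) : a <= b}, reflexive so it includes (a,a).
Examples: (v0,v0), (v1,v1), (v1,v5), (v1,v6), (v1,v8), ...
Total ordered pairs: 29


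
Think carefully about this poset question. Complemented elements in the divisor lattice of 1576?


An element a is complemented if some b has a meet b = bottom, a join b = top.
a is complemented iff gcd(a, n/a)=1, i.e. a is a unitary divisor of 1576.
Complemented elements: 1, 8, 197, 1576
Count: 4


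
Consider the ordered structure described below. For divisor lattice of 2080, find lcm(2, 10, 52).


In a divisor lattice, join = lcm (least common multiple).
Compute lcm iteratively: start with first element, then lcm(current, next).
Elements: [2, 10, 52]
lcm(2,10) = 10
lcm(10,52) = 260
Final lcm = 260
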